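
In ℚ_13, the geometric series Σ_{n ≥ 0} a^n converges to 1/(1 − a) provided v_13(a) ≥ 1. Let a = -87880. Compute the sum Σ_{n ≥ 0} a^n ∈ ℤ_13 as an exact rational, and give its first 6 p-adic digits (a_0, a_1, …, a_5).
Σ a^n = 1/(1 − a) = 1/87881;  first 6 digits = (1, 0, 0, 12, 9, 12)

v_13(a) = 3 ≥ 1, so the series converges in ℤ_13 to 1/(1 − a) = 1/(1 − (-87880)) = 1/87881. Expand this rational in ℤ_13: compute digits iteratively via d_i = x_i mod 13, x_{i+1} = (x_i − d_i)/13. The first 6 digits are (1, 0, 0, 12, 9, 12).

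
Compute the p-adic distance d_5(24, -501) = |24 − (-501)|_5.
d_5(24, -501) = 1/25

Step 1 — x − y = 24 − (-501) = 525. Step 2 — v_5(525) = 2 (factor: 525 = (5^2 · 21); the sign does not affect v_p). Step 3 — |x − y|_5 = 5^{-2} = 1/25.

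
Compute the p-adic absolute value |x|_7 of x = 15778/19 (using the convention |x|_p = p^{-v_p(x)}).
|15778/19|_7 = 1/343

Step 1 — compute v_7(x) by factoring powers of 7 out of the numerator and denominator: v_7(15778/19) = 3. Step 2 — apply |x|_p = p^{-v_p(x)} = 7^{-3} = 1/343.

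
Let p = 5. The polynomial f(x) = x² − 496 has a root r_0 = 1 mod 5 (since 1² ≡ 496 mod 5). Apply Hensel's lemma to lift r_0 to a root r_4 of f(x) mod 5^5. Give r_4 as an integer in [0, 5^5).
r_4 = 3011 (mod 3125)

Hensel's recurrence: r_{i+1} = r_i − f(r_i)·(f′(r_i))^{-1} mod 5^{i+2}, with f′(x) = 2x. Iterate:
  r_0 = 1 (mod 5)
  r_1 = 11 (mod 25)
  r_2 = 11 (mod 125)
  r_3 = 511 (mod 625)
  r_4 = 3011 (mod 3125)
Final: r_4 = 3011, and one checks f(r_4) ≡ 0 mod 5^5.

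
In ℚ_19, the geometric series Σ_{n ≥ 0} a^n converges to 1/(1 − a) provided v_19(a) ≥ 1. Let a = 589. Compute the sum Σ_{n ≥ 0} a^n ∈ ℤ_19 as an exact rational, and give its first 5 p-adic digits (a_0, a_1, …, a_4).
Σ a^n = 1/(1 − a) = -1/588;  first 5 digits = (1, 12, 12, 11, 0)

v_19(a) = 1 ≥ 1, so the series converges in ℤ_19 to 1/(1 − a) = 1/(1 − 589) = -1/588. Expand this rational in ℤ_19: compute digits iteratively via d_i = x_i mod 19, x_{i+1} = (x_i − d_i)/19. The first 5 digits are (1, 12, 12, 11, 0).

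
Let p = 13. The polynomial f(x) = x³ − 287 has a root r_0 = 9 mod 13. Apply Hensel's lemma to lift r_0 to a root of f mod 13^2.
r_1 = 35 (mod 169)

Hensel: r_{i+1} = r_i − f(r_i)/f′(r_i) mod 13^{i+2}, where f′(x) = 3x². Iterate:
  r_0 = 9 (mod 13)
  r_1 = 35 (mod 169)
Final: r = 35 with f(r) ≡ 0 mod 13^2.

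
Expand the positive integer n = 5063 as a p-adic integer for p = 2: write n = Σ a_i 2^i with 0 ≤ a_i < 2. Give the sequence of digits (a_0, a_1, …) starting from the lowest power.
(a_0, a_1, …) = (1, 1, 1, 0, 0, 0, 1, 1, 1, 1, 0, 0, 1)

Repeated division by 2 gives the digits low-to-high: 5063 = 1 + 1·2^1 + 1·2^2 + 1·2^6 + 1·2^7 + 1·2^8 + 1·2^9 + 1·2^12. Digit sequence: (1, 1, 1, 0, 0, 0, 1, 1, 1, 1, 0, 0, 1).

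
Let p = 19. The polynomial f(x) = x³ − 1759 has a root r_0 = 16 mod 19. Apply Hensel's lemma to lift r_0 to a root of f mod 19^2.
r_1 = 130 (mod 361)

Hensel: r_{i+1} = r_i − f(r_i)/f′(r_i) mod 19^{i+2}, where f′(x) = 3x². Iterate:
  r_0 = 16 (mod 19)
  r_1 = 130 (mod 361)
Final: r = 130 with f(r) ≡ 0 mod 19^2.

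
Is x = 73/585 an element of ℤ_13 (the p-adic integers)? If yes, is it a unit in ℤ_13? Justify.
x ∉ ℤ_13 (v_13(x) = -1 < 0)

ℤ_13 = {x ∈ ℚ_13 : v_13(x) ≥ 0} and ℤ_13^× = {x ∈ ℤ_13 : v_13(x) = 0}. Here v_13(73/585) = v_13(num) − v_13(den) = -1; compare against these criteria.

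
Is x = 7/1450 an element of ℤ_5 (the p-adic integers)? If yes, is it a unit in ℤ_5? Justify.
x ∉ ℤ_5 (v_5(x) = -2 < 0)

ℤ_5 = {x ∈ ℚ_5 : v_5(x) ≥ 0} and ℤ_5^× = {x ∈ ℤ_5 : v_5(x) = 0}. Here v_5(7/1450) = v_5(num) − v_5(den) = -2; compare against these criteria.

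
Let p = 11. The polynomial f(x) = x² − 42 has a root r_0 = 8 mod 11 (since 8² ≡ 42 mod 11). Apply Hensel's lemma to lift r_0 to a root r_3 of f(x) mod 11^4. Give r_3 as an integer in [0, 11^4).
r_3 = 5376 (mod 14641)

Hensel's recurrence: r_{i+1} = r_i − f(r_i)·(f′(r_i))^{-1} mod 11^{i+2}, with f′(x) = 2x. Iterate:
  r_0 = 8 (mod 11)
  r_1 = 52 (mod 121)
  r_2 = 52 (mod 1331)
  r_3 = 5376 (mod 14641)
Final: r_3 = 5376, and one checks f(r_3) ≡ 0 mod 11^4.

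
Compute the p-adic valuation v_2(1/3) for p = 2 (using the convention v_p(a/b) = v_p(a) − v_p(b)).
v_2(1/3) = 0

Factor powers of 2 from the numerator and denominator of the reduced fraction: 1 = 2^0 · 1 and 3 = 2^0 · 3. Apply v_p(a/b) = v_p(a) − v_p(b): v_2(1/3) = 0 − 0 = 0.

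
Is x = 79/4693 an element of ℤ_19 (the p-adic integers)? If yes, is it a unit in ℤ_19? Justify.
x ∉ ℤ_19 (v_19(x) = -2 < 0)

ℤ_19 = {x ∈ ℚ_19 : v_19(x) ≥ 0} and ℤ_19^× = {x ∈ ℤ_19 : v_19(x) = 0}. Here v_19(79/4693) = v_19(num) − v_19(den) = -2; compare against these criteria.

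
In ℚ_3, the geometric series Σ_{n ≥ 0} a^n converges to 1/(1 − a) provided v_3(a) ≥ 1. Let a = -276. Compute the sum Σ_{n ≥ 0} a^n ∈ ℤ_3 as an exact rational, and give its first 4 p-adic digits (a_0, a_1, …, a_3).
Σ a^n = 1/(1 − a) = 1/277;  first 4 digits = (1, 1, 0, 1)

v_3(a) = 1 ≥ 1, so the series converges in ℤ_3 to 1/(1 − a) = 1/(1 − (-276)) = 1/277. Expand this rational in ℤ_3: compute digits iteratively via d_i = x_i mod 3, x_{i+1} = (x_i − d_i)/3. The first 4 digits are (1, 1, 0, 1).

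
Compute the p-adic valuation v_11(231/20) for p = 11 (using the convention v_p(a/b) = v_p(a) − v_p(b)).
v_11(231/20) = 1

Factor powers of 11 from the numerator and denominator of the reduced fraction: 231 = 11^1 · 21 and 20 = 11^0 · 20. Apply v_p(a/b) = v_p(a) − v_p(b): v_11(231/20) = 1 − 0 = 1.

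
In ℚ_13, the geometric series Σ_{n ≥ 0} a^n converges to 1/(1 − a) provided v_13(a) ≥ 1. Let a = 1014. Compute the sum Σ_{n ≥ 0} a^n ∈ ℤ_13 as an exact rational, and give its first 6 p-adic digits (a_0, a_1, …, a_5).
Σ a^n = 1/(1 − a) = -1/1013;  first 6 digits = (1, 0, 6, 0, 10, 2)

v_13(a) = 2 ≥ 1, so the series converges in ℤ_13 to 1/(1 − a) = 1/(1 − 1014) = -1/1013. Expand this rational in ℤ_13: compute digits iteratively via d_i = x_i mod 13, x_{i+1} = (x_i − d_i)/13. The first 6 digits are (1, 0, 6, 0, 10, 2).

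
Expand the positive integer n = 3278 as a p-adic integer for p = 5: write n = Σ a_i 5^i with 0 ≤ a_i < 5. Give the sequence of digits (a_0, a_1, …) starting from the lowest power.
(a_0, a_1, …) = (3, 0, 1, 1, 0, 1)

Repeated division by 5 gives the digits low-to-high: 3278 = 3 + 1·5^2 + 1·5^3 + 1·5^5. Digit sequence: (3, 0, 1, 1, 0, 1).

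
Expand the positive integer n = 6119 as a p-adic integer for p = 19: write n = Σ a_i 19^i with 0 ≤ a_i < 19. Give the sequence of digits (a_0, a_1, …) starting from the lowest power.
(a_0, a_1, …) = (1, 18, 16)

Repeated division by 19 gives the digits low-to-high: 6119 = 1 + 18·19^1 + 16·19^2. Digit sequence: (1, 18, 16).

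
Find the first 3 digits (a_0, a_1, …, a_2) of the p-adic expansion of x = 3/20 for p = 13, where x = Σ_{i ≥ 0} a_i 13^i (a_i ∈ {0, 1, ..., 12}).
(a_0, …, a_2) = (6, 8, 0)

v_13(3/20) = 0 (numerator and denominator both coprime to 13), so x ∈ ℤ_13^×. Compute digits iteratively via a_i = x_i mod 13, x_{i+1} = (x_i − a_i)/13, with x_0 = x:
  x_0 = 3/20;  a_0 = 6;  x_1 = (x_0 − 6)/13 = -9/20
  x_1 = -9/20;  a_1 = 8;  x_2 = (x_1 − 8)/13 = -13/20
  x_2 = -13/20;  a_2 = 0;  x_3 = (x_2 − 0)/13 = -1/20
Digits: (6, 8, 0).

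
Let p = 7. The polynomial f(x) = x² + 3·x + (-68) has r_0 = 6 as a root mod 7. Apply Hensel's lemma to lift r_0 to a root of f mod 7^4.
r_3 = 1686 (mod 2401)

Hensel: r_{i+1} = r_i − f(r_i)·(f′(r_i))^{-1} mod 7^{i+2}, f′(x) = 2x + 3. Iterate:
  r_0 = 6 (mod 7)
  r_1 = 20 (mod 49)
  r_2 = 314 (mod 343)
  r_3 = 1686 (mod 2401)
Final: r = 1686 satisfies f(r) ≡ 0 mod 7^4.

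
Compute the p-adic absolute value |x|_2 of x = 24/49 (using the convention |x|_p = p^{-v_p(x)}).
|24/49|_2 = 1/8

Step 1 — compute v_2(x) by factoring powers of 2 out of the numerator and denominator: v_2(24/49) = 3. Step 2 — apply |x|_p = p^{-v_p(x)} = 2^{-3} = 1/8.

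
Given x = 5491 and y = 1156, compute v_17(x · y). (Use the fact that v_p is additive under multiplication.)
v_17(6347596) = 4

v_p(x) = 2 (factor: 5491 = 17^2 · 19); v_p(y) = 2 (factor: 1156 = 17^2 · 4). Additivity: v_p(xy) = v_p(x) + v_p(y) = 2 + 2 = 4. (Direct check: xy = 6347596 = 17^4 · (76).)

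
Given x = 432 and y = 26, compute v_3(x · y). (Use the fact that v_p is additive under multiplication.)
v_3(11232) = 3

v_p(x) = 3 (factor: 432 = 3^3 · 16); v_p(y) = 0 (factor: 26 = 3^0 · 26). Additivity: v_p(xy) = v_p(x) + v_p(y) = 3 + 0 = 3. (Direct check: xy = 11232 = 3^3 · (416).)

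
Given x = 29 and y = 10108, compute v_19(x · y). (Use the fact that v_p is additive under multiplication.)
v_19(293132) = 2

v_p(x) = 0 (factor: 29 = 19^0 · 29); v_p(y) = 2 (factor: 10108 = 19^2 · 28). Additivity: v_p(xy) = v_p(x) + v_p(y) = 0 + 2 = 2. (Direct check: xy = 293132 = 19^2 · (812).)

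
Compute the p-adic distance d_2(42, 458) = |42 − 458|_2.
d_2(42, 458) = 1/32

Step 1 — x − y = 42 − 458 = -416. Step 2 — v_2(-416) = 5 (factor: -416 = −(2^5 · 13); the sign does not affect v_p). Step 3 — |x − y|_2 = 2^{-5} = 1/32.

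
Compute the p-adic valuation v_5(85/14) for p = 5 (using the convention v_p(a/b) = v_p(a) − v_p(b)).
v_5(85/14) = 1

Factor powers of 5 from the numerator and denominator of the reduced fraction: 85 = 5^1 · 17 and 14 = 5^0 · 14. Apply v_p(a/b) = v_p(a) − v_p(b): v_5(85/14) = 1 − 0 = 1.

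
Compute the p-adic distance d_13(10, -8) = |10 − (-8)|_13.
d_13(10, -8) = 1

Step 1 — x − y = 10 − (-8) = 18. Step 2 — v_13(18) = 0 (factor: 18 = (13^0 · 18); the sign does not affect v_p). Step 3 — |x − y|_13 = 13^{0} = 1.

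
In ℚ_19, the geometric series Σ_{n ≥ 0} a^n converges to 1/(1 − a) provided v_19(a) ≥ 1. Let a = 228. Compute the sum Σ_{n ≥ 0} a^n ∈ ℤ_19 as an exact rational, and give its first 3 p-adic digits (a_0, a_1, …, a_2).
Σ a^n = 1/(1 − a) = -1/227;  first 3 digits = (1, 12, 11)

v_19(a) = 1 ≥ 1, so the series converges in ℤ_19 to 1/(1 − a) = 1/(1 − 228) = -1/227. Expand this rational in ℤ_19: compute digits iteratively via d_i = x_i mod 19, x_{i+1} = (x_i − d_i)/19. The first 3 digits are (1, 12, 11).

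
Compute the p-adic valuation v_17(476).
v_17(476) = 1

v_17(n) is the largest exponent k such that 17^k divides n. Factor out: 476 = 17^1 · 28. (Sign doesn't affect v_p.) So v_17(476) = 1.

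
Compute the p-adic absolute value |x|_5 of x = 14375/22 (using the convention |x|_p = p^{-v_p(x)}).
|14375/22|_5 = 1/625

Step 1 — compute v_5(x) by factoring powers of 5 out of the numerator and denominator: v_5(14375/22) = 4. Step 2 — apply |x|_p = p^{-v_p(x)} = 5^{-4} = 1/625.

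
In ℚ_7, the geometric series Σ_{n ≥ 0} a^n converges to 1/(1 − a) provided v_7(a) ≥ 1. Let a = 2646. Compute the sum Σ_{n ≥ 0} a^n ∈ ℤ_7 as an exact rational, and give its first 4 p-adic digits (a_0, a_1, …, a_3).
Σ a^n = 1/(1 − a) = -1/2645;  first 4 digits = (1, 0, 5, 0)

v_7(a) = 2 ≥ 1, so the series converges in ℤ_7 to 1/(1 − a) = 1/(1 − 2646) = -1/2645. Expand this rational in ℤ_7: compute digits iteratively via d_i = x_i mod 7, x_{i+1} = (x_i − d_i)/7. The first 4 digits are (1, 0, 5, 0).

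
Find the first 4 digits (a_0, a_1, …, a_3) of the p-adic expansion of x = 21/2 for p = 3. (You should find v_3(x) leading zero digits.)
(a_0, …, a_3) = (0, 2, 2, 1)

v_3(21/2) = 1, so a_0 = ... = a_0 = 0. Factor out: x = 3^1 · u with u = 7/2 a unit in ℤ_3. Expand u iteratively via a_{v+i} = u_i mod 3, u_{i+1} = (u_i − a_{v+i})/3:
  u_0 = 7/2;  a_1 = 2;  u_1 = (u_0 − 2)/3 = 1/2
  u_1 = 1/2;  a_2 = 2;  u_2 = (u_1 − 2)/3 = -1/2
  u_2 = -1/2;  a_3 = 1;  u_3 = (u_2 − 1)/3 = -1/2
Digits: (0, 2, 2, 1).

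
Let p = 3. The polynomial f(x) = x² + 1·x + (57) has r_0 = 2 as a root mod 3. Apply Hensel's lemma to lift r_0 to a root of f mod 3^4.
r_3 = 38 (mod 81)

Hensel: r_{i+1} = r_i − f(r_i)·(f′(r_i))^{-1} mod 3^{i+2}, f′(x) = 2x + 1. Iterate:
  r_0 = 2 (mod 3)
  r_1 = 2 (mod 9)
  r_2 = 11 (mod 27)
  r_3 = 38 (mod 81)
Final: r = 38 satisfies f(r) ≡ 0 mod 3^4.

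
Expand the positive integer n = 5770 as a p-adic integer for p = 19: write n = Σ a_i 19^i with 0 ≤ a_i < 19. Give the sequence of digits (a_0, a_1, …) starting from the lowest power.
(a_0, a_1, …) = (13, 18, 15)

Repeated division by 19 gives the digits low-to-high: 5770 = 13 + 18·19^1 + 15·19^2. Digit sequence: (13, 18, 15).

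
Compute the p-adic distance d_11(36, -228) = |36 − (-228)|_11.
d_11(36, -228) = 1/11

Step 1 — x − y = 36 − (-228) = 264. Step 2 — v_11(264) = 1 (factor: 264 = (11^1 · 24); the sign does not affect v_p). Step 3 — |x − y|_11 = 11^{-1} = 1/11.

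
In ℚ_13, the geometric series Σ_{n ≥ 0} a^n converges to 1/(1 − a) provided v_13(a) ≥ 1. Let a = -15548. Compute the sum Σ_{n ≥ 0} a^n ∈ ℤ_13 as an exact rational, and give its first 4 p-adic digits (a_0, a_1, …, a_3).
Σ a^n = 1/(1 − a) = 1/15549;  first 4 digits = (1, 0, 12, 5)

v_13(a) = 2 ≥ 1, so the series converges in ℤ_13 to 1/(1 − a) = 1/(1 − (-15548)) = 1/15549. Expand this rational in ℤ_13: compute digits iteratively via d_i = x_i mod 13, x_{i+1} = (x_i − d_i)/13. The first 4 digits are (1, 0, 12, 5).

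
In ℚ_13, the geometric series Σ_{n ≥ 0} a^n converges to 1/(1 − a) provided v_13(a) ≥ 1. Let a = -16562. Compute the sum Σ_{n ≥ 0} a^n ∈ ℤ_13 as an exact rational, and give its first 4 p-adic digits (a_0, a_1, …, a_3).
Σ a^n = 1/(1 − a) = 1/16563;  first 4 digits = (1, 0, 6, 5)

v_13(a) = 2 ≥ 1, so the series converges in ℤ_13 to 1/(1 − a) = 1/(1 − (-16562)) = 1/16563. Expand this rational in ℤ_13: compute digits iteratively via d_i = x_i mod 13, x_{i+1} = (x_i − d_i)/13. The first 4 digits are (1, 0, 6, 5).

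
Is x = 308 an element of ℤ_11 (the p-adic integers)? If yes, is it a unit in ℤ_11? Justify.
x ∈ ℤ_11 but not a unit; v_11(x) = 1 > 0

ℤ_11 = {x ∈ ℚ_11 : v_11(x) ≥ 0} and ℤ_11^× = {x ∈ ℤ_11 : v_11(x) = 0}. Here v_11(308) = v_11(num) − v_11(den) = 1; compare against these criteria.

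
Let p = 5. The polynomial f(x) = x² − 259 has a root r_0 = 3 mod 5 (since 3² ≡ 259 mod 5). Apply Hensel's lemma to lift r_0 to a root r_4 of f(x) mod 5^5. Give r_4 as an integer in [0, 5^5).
r_4 = 2128 (mod 3125)

Hensel's recurrence: r_{i+1} = r_i − f(r_i)·(f′(r_i))^{-1} mod 5^{i+2}, with f′(x) = 2x. Iterate:
  r_0 = 3 (mod 5)
  r_1 = 3 (mod 25)
  r_2 = 3 (mod 125)
  r_3 = 253 (mod 625)
  r_4 = 2128 (mod 3125)
Final: r_4 = 2128, and one checks f(r_4) ≡ 0 mod 5^5.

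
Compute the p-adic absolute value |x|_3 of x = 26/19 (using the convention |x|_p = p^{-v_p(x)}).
|26/19|_3 = 1

Step 1 — compute v_3(x) by factoring powers of 3 out of the numerator and denominator: v_3(26/19) = 0. Step 2 — apply |x|_p = p^{-v_p(x)} = 3^{0} = 1.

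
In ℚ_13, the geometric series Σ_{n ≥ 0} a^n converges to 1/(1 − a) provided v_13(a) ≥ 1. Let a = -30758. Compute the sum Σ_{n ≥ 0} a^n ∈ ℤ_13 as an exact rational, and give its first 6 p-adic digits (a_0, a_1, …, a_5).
Σ a^n = 1/(1 − a) = 1/30759;  first 6 digits = (1, 0, 0, 12, 11, 12)

v_13(a) = 3 ≥ 1, so the series converges in ℤ_13 to 1/(1 − a) = 1/(1 − (-30758)) = 1/30759. Expand this rational in ℤ_13: compute digits iteratively via d_i = x_i mod 13, x_{i+1} = (x_i − d_i)/13. The first 6 digits are (1, 0, 0, 12, 11, 12).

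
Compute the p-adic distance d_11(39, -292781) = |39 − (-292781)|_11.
d_11(39, -292781) = 1/14641

Step 1 — x − y = 39 − (-292781) = 292820. Step 2 — v_11(292820) = 4 (factor: 292820 = (11^4 · 20); the sign does not affect v_p). Step 3 — |x − y|_11 = 11^{-4} = 1/14641.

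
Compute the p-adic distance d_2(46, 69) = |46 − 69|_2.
d_2(46, 69) = 1

Step 1 — x − y = 46 − 69 = -23. Step 2 — v_2(-23) = 0 (factor: -23 = −(2^0 · 23); the sign does not affect v_p). Step 3 — |x − y|_2 = 2^{0} = 1.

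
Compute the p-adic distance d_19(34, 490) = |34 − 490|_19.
d_19(34, 490) = 1/19

Step 1 — x − y = 34 − 490 = -456. Step 2 — v_19(-456) = 1 (factor: -456 = −(19^1 · 24); the sign does not affect v_p). Step 3 — |x − y|_19 = 19^{-1} = 1/19.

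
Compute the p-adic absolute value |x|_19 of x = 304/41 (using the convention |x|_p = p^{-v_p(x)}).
|304/41|_19 = 1/19

Step 1 — compute v_19(x) by factoring powers of 19 out of the numerator and denominator: v_19(304/41) = 1. Step 2 — apply |x|_p = p^{-v_p(x)} = 19^{-1} = 1/19.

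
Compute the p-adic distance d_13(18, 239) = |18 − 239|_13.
d_13(18, 239) = 1/13

Step 1 — x − y = 18 − 239 = -221. Step 2 — v_13(-221) = 1 (factor: -221 = −(13^1 · 17); the sign does not affect v_p). Step 3 — |x − y|_13 = 13^{-1} = 1/13.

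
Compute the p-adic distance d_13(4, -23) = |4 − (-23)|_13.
d_13(4, -23) = 1

Step 1 — x − y = 4 − (-23) = 27. Step 2 — v_13(27) = 0 (factor: 27 = (13^0 · 27); the sign does not affect v_p). Step 3 — |x − y|_13 = 13^{0} = 1.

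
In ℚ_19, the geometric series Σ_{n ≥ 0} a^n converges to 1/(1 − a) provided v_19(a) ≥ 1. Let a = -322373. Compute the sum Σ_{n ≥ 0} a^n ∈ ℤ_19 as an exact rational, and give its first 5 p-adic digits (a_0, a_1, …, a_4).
Σ a^n = 1/(1 − a) = 1/322374;  first 5 digits = (1, 0, 0, 10, 16)

v_19(a) = 3 ≥ 1, so the series converges in ℤ_19 to 1/(1 − a) = 1/(1 − (-322373)) = 1/322374. Expand this rational in ℤ_19: compute digits iteratively via d_i = x_i mod 19, x_{i+1} = (x_i − d_i)/19. The first 5 digits are (1, 0, 0, 10, 16).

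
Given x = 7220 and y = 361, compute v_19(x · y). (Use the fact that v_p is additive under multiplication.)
v_19(2606420) = 4

v_p(x) = 2 (factor: 7220 = 19^2 · 20); v_p(y) = 2 (factor: 361 = 19^2 · 1). Additivity: v_p(xy) = v_p(x) + v_p(y) = 2 + 2 = 4. (Direct check: xy = 2606420 = 19^4 · (20).)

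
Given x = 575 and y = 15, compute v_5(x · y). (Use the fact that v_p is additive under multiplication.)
v_5(8625) = 3

v_p(x) = 2 (factor: 575 = 5^2 · 23); v_p(y) = 1 (factor: 15 = 5^1 · 3). Additivity: v_p(xy) = v_p(x) + v_p(y) = 2 + 1 = 3. (Direct check: xy = 8625 = 5^3 · (69).)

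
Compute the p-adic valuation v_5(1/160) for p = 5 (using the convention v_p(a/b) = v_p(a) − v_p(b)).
v_5(1/160) = -1

Factor powers of 5 from the numerator and denominator of the reduced fraction: 1 = 5^0 · 1 and 160 = 5^1 · 32. Apply v_p(a/b) = v_p(a) − v_p(b): v_5(1/160) = 0 − 1 = -1.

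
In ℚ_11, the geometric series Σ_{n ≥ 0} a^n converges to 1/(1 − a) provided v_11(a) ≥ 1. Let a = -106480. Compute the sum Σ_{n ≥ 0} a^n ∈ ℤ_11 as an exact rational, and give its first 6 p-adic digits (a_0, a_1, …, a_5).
Σ a^n = 1/(1 − a) = 1/106481;  first 6 digits = (1, 0, 0, 8, 3, 10)

v_11(a) = 3 ≥ 1, so the series converges in ℤ_11 to 1/(1 − a) = 1/(1 − (-106480)) = 1/106481. Expand this rational in ℤ_11: compute digits iteratively via d_i = x_i mod 11, x_{i+1} = (x_i − d_i)/11. The first 6 digits are (1, 0, 0, 8, 3, 10).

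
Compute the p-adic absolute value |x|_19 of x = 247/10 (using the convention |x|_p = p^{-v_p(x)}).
|247/10|_19 = 1/19

Step 1 — compute v_19(x) by factoring powers of 19 out of the numerator and denominator: v_19(247/10) = 1. Step 2 — apply |x|_p = p^{-v_p(x)} = 19^{-1} = 1/19.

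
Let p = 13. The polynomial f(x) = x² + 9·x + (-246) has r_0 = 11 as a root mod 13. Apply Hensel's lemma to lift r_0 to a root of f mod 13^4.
r_3 = 26752 (mod 28561)

Hensel: r_{i+1} = r_i − f(r_i)·(f′(r_i))^{-1} mod 13^{i+2}, f′(x) = 2x + 9. Iterate:
  r_0 = 11 (mod 13)
  r_1 = 50 (mod 169)
  r_2 = 388 (mod 2197)
  r_3 = 26752 (mod 28561)
Final: r = 26752 satisfies f(r) ≡ 0 mod 13^4.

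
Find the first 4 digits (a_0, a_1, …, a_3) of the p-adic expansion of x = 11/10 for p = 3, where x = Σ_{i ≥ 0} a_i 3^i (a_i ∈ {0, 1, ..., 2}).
(a_0, …, a_3) = (2, 0, 2, 2)

v_3(11/10) = 0 (numerator and denominator both coprime to 3), so x ∈ ℤ_3^×. Compute digits iteratively via a_i = x_i mod 3, x_{i+1} = (x_i − a_i)/3, with x_0 = x:
  x_0 = 11/10;  a_0 = 2;  x_1 = (x_0 − 2)/3 = -3/10
  x_1 = -3/10;  a_1 = 0;  x_2 = (x_1 − 0)/3 = -1/10
  x_2 = -1/10;  a_2 = 2;  x_3 = (x_2 − 2)/3 = -7/10
  x_3 = -7/10;  a_3 = 2;  x_4 = (x_3 − 2)/3 = -9/10
Digits: (2, 0, 2, 2).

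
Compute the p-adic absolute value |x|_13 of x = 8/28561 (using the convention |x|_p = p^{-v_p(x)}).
|8/28561|_13 = 28561

Step 1 — compute v_13(x) by factoring powers of 13 out of the numerator and denominator: v_13(8/28561) = -4. Step 2 — apply |x|_p = p^{-v_p(x)} = 13^{4} = 28561.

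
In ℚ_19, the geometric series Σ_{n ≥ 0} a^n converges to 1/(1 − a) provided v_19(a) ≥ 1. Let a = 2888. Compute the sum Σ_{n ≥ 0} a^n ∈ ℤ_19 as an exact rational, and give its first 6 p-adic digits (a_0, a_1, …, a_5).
Σ a^n = 1/(1 − a) = -1/2887;  first 6 digits = (1, 0, 8, 0, 7, 3)

v_19(a) = 2 ≥ 1, so the series converges in ℤ_19 to 1/(1 − a) = 1/(1 − 2888) = -1/2887. Expand this rational in ℤ_19: compute digits iteratively via d_i = x_i mod 19, x_{i+1} = (x_i − d_i)/19. The first 6 digits are (1, 0, 8, 0, 7, 3).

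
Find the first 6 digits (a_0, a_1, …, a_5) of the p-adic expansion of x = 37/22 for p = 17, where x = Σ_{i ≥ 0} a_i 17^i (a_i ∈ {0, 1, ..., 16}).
(a_0, …, a_5) = (4, 13, 0, 10, 11, 14)

v_17(37/22) = 0 (numerator and denominator both coprime to 17), so x ∈ ℤ_17^×. Compute digits iteratively via a_i = x_i mod 17, x_{i+1} = (x_i − a_i)/17, with x_0 = x:
  x_0 = 37/22;  a_0 = 4;  x_1 = (x_0 − 4)/17 = -3/22
  x_1 = -3/22;  a_1 = 13;  x_2 = (x_1 − 13)/17 = -17/22
  x_2 = -17/22;  a_2 = 0;  x_3 = (x_2 − 0)/17 = -1/22
  x_3 = -1/22;  a_3 = 10;  x_4 = (x_3 − 10)/17 = -13/22
  x_4 = -13/22;  a_4 = 11;  x_5 = (x_4 − 11)/17 = -15/22
  x_5 = -15/22;  a_5 = 14;  x_6 = (x_5 − 14)/17 = -19/22
Digits: (4, 13, 0, 10, 11, 14).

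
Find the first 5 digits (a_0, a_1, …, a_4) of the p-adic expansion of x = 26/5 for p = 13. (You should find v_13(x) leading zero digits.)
(a_0, …, a_4) = (0, 3, 5, 10, 7)

v_13(26/5) = 1, so a_0 = ... = a_0 = 0. Factor out: x = 13^1 · u with u = 2/5 a unit in ℤ_13. Expand u iteratively via a_{v+i} = u_i mod 13, u_{i+1} = (u_i − a_{v+i})/13:
  u_0 = 2/5;  a_1 = 3;  u_1 = (u_0 − 3)/13 = -1/5
  u_1 = -1/5;  a_2 = 5;  u_2 = (u_1 − 5)/13 = -2/5
  u_2 = -2/5;  a_3 = 10;  u_3 = (u_2 − 10)/13 = -4/5
  u_3 = -4/5;  a_4 = 7;  u_4 = (u_3 − 7)/13 = -3/5
Digits: (0, 3, 5, 10, 7).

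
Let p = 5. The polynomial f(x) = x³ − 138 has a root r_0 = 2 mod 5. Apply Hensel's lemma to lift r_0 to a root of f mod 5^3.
r_2 = 67 (mod 125)

Hensel: r_{i+1} = r_i − f(r_i)/f′(r_i) mod 5^{i+2}, where f′(x) = 3x². Iterate:
  r_0 = 2 (mod 5)
  r_1 = 17 (mod 25)
  r_2 = 67 (mod 125)
Final: r = 67 with f(r) ≡ 0 mod 5^3.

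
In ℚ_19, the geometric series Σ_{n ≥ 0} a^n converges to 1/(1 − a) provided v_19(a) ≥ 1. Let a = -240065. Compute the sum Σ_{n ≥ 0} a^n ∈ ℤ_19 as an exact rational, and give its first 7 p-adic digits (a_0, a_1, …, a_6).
Σ a^n = 1/(1 − a) = 1/240066;  first 7 digits = (1, 0, 0, 3, 17, 18, 8)

v_19(a) = 3 ≥ 1, so the series converges in ℤ_19 to 1/(1 − a) = 1/(1 − (-240065)) = 1/240066. Expand this rational in ℤ_19: compute digits iteratively via d_i = x_i mod 19, x_{i+1} = (x_i − d_i)/19. The first 7 digits are (1, 0, 0, 3, 17, 18, 8).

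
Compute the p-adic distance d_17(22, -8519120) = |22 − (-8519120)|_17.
d_17(22, -8519120) = 1/1419857

Step 1 — x − y = 22 − (-8519120) = 8519142. Step 2 — v_17(8519142) = 5 (factor: 8519142 = (17^5 · 6); the sign does not affect v_p). Step 3 — |x − y|_17 = 17^{-5} = 1/1419857.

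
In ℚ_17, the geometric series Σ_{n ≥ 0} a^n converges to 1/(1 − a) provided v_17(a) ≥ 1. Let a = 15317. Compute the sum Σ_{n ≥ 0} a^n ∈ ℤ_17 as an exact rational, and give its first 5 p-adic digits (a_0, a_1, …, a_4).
Σ a^n = 1/(1 − a) = -1/15316;  first 5 digits = (1, 0, 2, 3, 4)

v_17(a) = 2 ≥ 1, so the series converges in ℤ_17 to 1/(1 − a) = 1/(1 − 15317) = -1/15316. Expand this rational in ℤ_17: compute digits iteratively via d_i = x_i mod 17, x_{i+1} = (x_i − d_i)/17. The first 5 digits are (1, 0, 2, 3, 4).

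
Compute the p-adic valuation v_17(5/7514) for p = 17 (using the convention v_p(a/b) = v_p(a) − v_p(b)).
v_17(5/7514) = -2

Factor powers of 17 from the numerator and denominator of the reduced fraction: 5 = 17^0 · 5 and 7514 = 17^2 · 26. Apply v_p(a/b) = v_p(a) − v_p(b): v_17(5/7514) = 0 − 2 = -2.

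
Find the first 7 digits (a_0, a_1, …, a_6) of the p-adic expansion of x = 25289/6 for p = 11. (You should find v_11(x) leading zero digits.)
(a_0, …, a_6) = (0, 0, 0, 5, 9, 1, 9)

v_11(25289/6) = 3, so a_0 = ... = a_2 = 0. Factor out: x = 11^3 · u with u = 19/6 a unit in ℤ_11. Expand u iteratively via a_{v+i} = u_i mod 11, u_{i+1} = (u_i − a_{v+i})/11:
  u_0 = 19/6;  a_3 = 5;  u_1 = (u_0 − 5)/11 = -1/6
  u_1 = -1/6;  a_4 = 9;  u_2 = (u_1 − 9)/11 = -5/6
  u_2 = -5/6;  a_5 = 1;  u_3 = (u_2 − 1)/11 = -1/6
  u_3 = -1/6;  a_6 = 9;  u_4 = (u_3 − 9)/11 = -5/6
Digits: (0, 0, 0, 5, 9, 1, 9).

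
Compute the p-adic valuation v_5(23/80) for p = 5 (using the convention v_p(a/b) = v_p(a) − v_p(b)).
v_5(23/80) = -1

Factor powers of 5 from the numerator and denominator of the reduced fraction: 23 = 5^0 · 23 and 80 = 5^1 · 16. Apply v_p(a/b) = v_p(a) − v_p(b): v_5(23/80) = 0 − 1 = -1.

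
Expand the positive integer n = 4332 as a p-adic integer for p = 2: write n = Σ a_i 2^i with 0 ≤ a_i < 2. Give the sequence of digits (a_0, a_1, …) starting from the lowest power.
(a_0, a_1, …) = (0, 0, 1, 1, 0, 1, 1, 1, 0, 0, 0, 0, 1)

Repeated division by 2 gives the digits low-to-high: 4332 = 1·2^2 + 1·2^3 + 1·2^5 + 1·2^6 + 1·2^7 + 1·2^12. Digit sequence: (0, 0, 1, 1, 0, 1, 1, 1, 0, 0, 0, 0, 1).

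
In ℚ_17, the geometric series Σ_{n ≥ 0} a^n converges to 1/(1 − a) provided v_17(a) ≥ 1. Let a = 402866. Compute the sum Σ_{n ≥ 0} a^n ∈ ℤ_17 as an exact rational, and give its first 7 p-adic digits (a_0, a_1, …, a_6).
Σ a^n = 1/(1 − a) = -1/402865;  first 7 digits = (1, 0, 0, 14, 4, 0, 9)

v_17(a) = 3 ≥ 1, so the series converges in ℤ_17 to 1/(1 − a) = 1/(1 − 402866) = -1/402865. Expand this rational in ℤ_17: compute digits iteratively via d_i = x_i mod 17, x_{i+1} = (x_i − d_i)/17. The first 7 digits are (1, 0, 0, 14, 4, 0, 9).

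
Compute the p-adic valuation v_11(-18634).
v_11(-18634) = 3

v_11(n) is the largest exponent k such that 11^k divides n. Factor out: -18634 = -11^3 · 14. (Sign doesn't affect v_p.) So v_11(-18634) = 3.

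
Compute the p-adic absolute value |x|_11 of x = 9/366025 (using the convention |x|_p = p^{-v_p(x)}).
|9/366025|_11 = 14641

Step 1 — compute v_11(x) by factoring powers of 11 out of the numerator and denominator: v_11(9/366025) = -4. Step 2 — apply |x|_p = p^{-v_p(x)} = 11^{4} = 14641.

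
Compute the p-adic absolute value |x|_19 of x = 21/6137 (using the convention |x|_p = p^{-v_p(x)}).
|21/6137|_19 = 361

Step 1 — compute v_19(x) by factoring powers of 19 out of the numerator and denominator: v_19(21/6137) = -2. Step 2 — apply |x|_p = p^{-v_p(x)} = 19^{2} = 361.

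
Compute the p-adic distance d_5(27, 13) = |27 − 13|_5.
d_5(27, 13) = 1

Step 1 — x − y = 27 − 13 = 14. Step 2 — v_5(14) = 0 (factor: 14 = (5^0 · 14); the sign does not affect v_p). Step 3 — |x − y|_5 = 5^{0} = 1.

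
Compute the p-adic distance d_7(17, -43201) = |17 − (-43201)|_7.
d_7(17, -43201) = 1/2401

Step 1 — x − y = 17 − (-43201) = 43218. Step 2 — v_7(43218) = 4 (factor: 43218 = (7^4 · 18); the sign does not affect v_p). Step 3 — |x − y|_7 = 7^{-4} = 1/2401.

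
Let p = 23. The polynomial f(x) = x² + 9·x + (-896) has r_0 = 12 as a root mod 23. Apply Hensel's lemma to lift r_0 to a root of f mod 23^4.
r_3 = 198663 (mod 279841)

Hensel: r_{i+1} = r_i − f(r_i)·(f′(r_i))^{-1} mod 23^{i+2}, f′(x) = 2x + 9. Iterate:
  r_0 = 12 (mod 23)
  r_1 = 288 (mod 529)
  r_2 = 3991 (mod 12167)
  r_3 = 198663 (mod 279841)
Final: r = 198663 satisfies f(r) ≡ 0 mod 23^4.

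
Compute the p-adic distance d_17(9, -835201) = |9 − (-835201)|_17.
d_17(9, -835201) = 1/83521

Step 1 — x − y = 9 − (-835201) = 835210. Step 2 — v_17(835210) = 4 (factor: 835210 = (17^4 · 10); the sign does not affect v_p). Step 3 — |x − y|_17 = 17^{-4} = 1/83521.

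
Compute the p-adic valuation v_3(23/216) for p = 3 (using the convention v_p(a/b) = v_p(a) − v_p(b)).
v_3(23/216) = -3

Factor powers of 3 from the numerator and denominator of the reduced fraction: 23 = 3^0 · 23 and 216 = 3^3 · 8. Apply v_p(a/b) = v_p(a) − v_p(b): v_3(23/216) = 0 − 3 = -3.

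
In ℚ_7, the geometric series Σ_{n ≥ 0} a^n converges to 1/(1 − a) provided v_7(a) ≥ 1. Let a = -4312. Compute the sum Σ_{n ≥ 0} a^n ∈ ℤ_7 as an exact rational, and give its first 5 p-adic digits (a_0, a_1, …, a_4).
Σ a^n = 1/(1 − a) = 1/4313;  first 5 digits = (1, 0, 3, 1, 0)

v_7(a) = 2 ≥ 1, so the series converges in ℤ_7 to 1/(1 − a) = 1/(1 − (-4312)) = 1/4313. Expand this rational in ℤ_7: compute digits iteratively via d_i = x_i mod 7, x_{i+1} = (x_i − d_i)/7. The first 5 digits are (1, 0, 3, 1, 0).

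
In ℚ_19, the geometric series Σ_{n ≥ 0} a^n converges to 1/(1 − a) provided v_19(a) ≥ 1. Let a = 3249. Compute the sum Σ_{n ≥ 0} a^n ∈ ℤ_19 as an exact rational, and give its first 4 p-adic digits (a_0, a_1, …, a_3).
Σ a^n = 1/(1 − a) = -1/3248;  first 4 digits = (1, 0, 9, 0)

v_19(a) = 2 ≥ 1, so the series converges in ℤ_19 to 1/(1 − a) = 1/(1 − 3249) = -1/3248. Expand this rational in ℤ_19: compute digits iteratively via d_i = x_i mod 19, x_{i+1} = (x_i − d_i)/19. The first 4 digits are (1, 0, 9, 0).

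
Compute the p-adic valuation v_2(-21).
v_2(-21) = 0

v_2(n) is the largest exponent k such that 2^k divides n. Factor out: -21 = -2^0 · 21. (Sign doesn't affect v_p.) So v_2(-21) = 0.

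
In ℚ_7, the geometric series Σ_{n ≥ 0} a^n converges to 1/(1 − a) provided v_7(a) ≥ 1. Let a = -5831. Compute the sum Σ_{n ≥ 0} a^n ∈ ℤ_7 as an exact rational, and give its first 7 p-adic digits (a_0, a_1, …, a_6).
Σ a^n = 1/(1 − a) = 1/5832;  first 7 digits = (1, 0, 0, 4, 4, 6, 1)

v_7(a) = 3 ≥ 1, so the series converges in ℤ_7 to 1/(1 − a) = 1/(1 − (-5831)) = 1/5832. Expand this rational in ℤ_7: compute digits iteratively via d_i = x_i mod 7, x_{i+1} = (x_i − d_i)/7. The first 7 digits are (1, 0, 0, 4, 4, 6, 1).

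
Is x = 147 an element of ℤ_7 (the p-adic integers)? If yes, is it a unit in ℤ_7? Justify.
x ∈ ℤ_7 but not a unit; v_7(x) = 2 > 0

ℤ_7 = {x ∈ ℚ_7 : v_7(x) ≥ 0} and ℤ_7^× = {x ∈ ℤ_7 : v_7(x) = 0}. Here v_7(147) = v_7(num) − v_7(den) = 2; compare against these criteria.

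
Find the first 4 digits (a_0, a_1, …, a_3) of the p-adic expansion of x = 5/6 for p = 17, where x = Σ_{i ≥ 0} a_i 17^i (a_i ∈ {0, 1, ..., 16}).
(a_0, …, a_3) = (15, 2, 14, 2)

v_17(5/6) = 0 (numerator and denominator both coprime to 17), so x ∈ ℤ_17^×. Compute digits iteratively via a_i = x_i mod 17, x_{i+1} = (x_i − a_i)/17, with x_0 = x:
  x_0 = 5/6;  a_0 = 15;  x_1 = (x_0 − 15)/17 = -5/6
  x_1 = -5/6;  a_1 = 2;  x_2 = (x_1 − 2)/17 = -1/6
  x_2 = -1/6;  a_2 = 14;  x_3 = (x_2 − 14)/17 = -5/6
  x_3 = -5/6;  a_3 = 2;  x_4 = (x_3 − 2)/17 = -1/6
Digits: (15, 2, 14, 2).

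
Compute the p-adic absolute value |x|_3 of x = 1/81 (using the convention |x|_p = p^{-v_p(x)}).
|1/81|_3 = 81

Step 1 — compute v_3(x) by factoring powers of 3 out of the numerator and denominator: v_3(1/81) = -4. Step 2 — apply |x|_p = p^{-v_p(x)} = 3^{4} = 81.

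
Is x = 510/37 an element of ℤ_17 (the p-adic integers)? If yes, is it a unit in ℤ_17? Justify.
x ∈ ℤ_17 but not a unit; v_17(x) = 1 > 0

ℤ_17 = {x ∈ ℚ_17 : v_17(x) ≥ 0} and ℤ_17^× = {x ∈ ℤ_17 : v_17(x) = 0}. Here v_17(510/37) = v_17(num) − v_17(den) = 1; compare against these criteria.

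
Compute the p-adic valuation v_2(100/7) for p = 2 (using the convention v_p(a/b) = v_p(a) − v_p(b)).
v_2(100/7) = 2

Factor powers of 2 from the numerator and denominator of the reduced fraction: 100 = 2^2 · 25 and 7 = 2^0 · 7. Apply v_p(a/b) = v_p(a) − v_p(b): v_2(100/7) = 2 − 0 = 2.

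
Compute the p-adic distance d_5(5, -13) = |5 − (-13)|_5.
d_5(5, -13) = 1

Step 1 — x − y = 5 − (-13) = 18. Step 2 — v_5(18) = 0 (factor: 18 = (5^0 · 18); the sign does not affect v_p). Step 3 — |x − y|_5 = 5^{0} = 1.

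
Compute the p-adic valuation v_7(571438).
v_7(571438) = 5

v_7(n) is the largest exponent k such that 7^k divides n. Factor out: 571438 = 7^5 · 34. (Sign doesn't affect v_p.) So v_7(571438) = 5.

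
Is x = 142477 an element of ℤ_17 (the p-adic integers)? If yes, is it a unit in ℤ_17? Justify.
x ∈ ℤ_17 but not a unit; v_17(x) = 3 > 0

ℤ_17 = {x ∈ ℚ_17 : v_17(x) ≥ 0} and ℤ_17^× = {x ∈ ℤ_17 : v_17(x) = 0}. Here v_17(142477) = v_17(num) − v_17(den) = 3; compare against these criteria.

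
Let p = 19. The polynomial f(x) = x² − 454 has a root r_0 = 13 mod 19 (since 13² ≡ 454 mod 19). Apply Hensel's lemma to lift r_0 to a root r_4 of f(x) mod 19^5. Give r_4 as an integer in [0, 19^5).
r_4 = 1600573 (mod 2476099)

Hensel's recurrence: r_{i+1} = r_i − f(r_i)·(f′(r_i))^{-1} mod 19^{i+2}, with f′(x) = 2x. Iterate:
  r_0 = 13 (mod 19)
  r_1 = 260 (mod 361)
  r_2 = 2426 (mod 6859)
  r_3 = 36721 (mod 130321)
  r_4 = 1600573 (mod 2476099)
Final: r_4 = 1600573, and one checks f(r_4) ≡ 0 mod 19^5.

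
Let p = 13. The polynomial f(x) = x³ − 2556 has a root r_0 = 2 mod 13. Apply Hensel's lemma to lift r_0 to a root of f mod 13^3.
r_2 = 496 (mod 2197)

Hensel: r_{i+1} = r_i − f(r_i)/f′(r_i) mod 13^{i+2}, where f′(x) = 3x². Iterate:
  r_0 = 2 (mod 13)
  r_1 = 158 (mod 169)
  r_2 = 496 (mod 2197)
Final: r = 496 with f(r) ≡ 0 mod 13^3.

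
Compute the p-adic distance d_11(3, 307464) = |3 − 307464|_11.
d_11(3, 307464) = 1/14641

Step 1 — x − y = 3 − 307464 = -307461. Step 2 — v_11(-307461) = 4 (factor: -307461 = −(11^4 · 21); the sign does not affect v_p). Step 3 — |x − y|_11 = 11^{-4} = 1/14641.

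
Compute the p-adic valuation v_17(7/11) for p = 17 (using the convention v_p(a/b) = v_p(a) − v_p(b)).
v_17(7/11) = 0

Factor powers of 17 from the numerator and denominator of the reduced fraction: 7 = 17^0 · 7 and 11 = 17^0 · 11. Apply v_p(a/b) = v_p(a) − v_p(b): v_17(7/11) = 0 − 0 = 0.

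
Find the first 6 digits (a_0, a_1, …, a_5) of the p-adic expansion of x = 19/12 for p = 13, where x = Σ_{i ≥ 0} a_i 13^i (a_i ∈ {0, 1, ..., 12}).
(a_0, …, a_5) = (7, 5, 5, 5, 5, 5)

v_13(19/12) = 0 (numerator and denominator both coprime to 13), so x ∈ ℤ_13^×. Compute digits iteratively via a_i = x_i mod 13, x_{i+1} = (x_i − a_i)/13, with x_0 = x:
  x_0 = 19/12;  a_0 = 7;  x_1 = (x_0 − 7)/13 = -5/12
  x_1 = -5/12;  a_1 = 5;  x_2 = (x_1 − 5)/13 = -5/12
  x_2 = -5/12;  a_2 = 5;  x_3 = (x_2 − 5)/13 = -5/12
  x_3 = -5/12;  a_3 = 5;  x_4 = (x_3 − 5)/13 = -5/12
  x_4 = -5/12;  a_4 = 5;  x_5 = (x_4 − 5)/13 = -5/12
  x_5 = -5/12;  a_5 = 5;  x_6 = (x_5 − 5)/13 = -5/12
Digits: (7, 5, 5, 5, 5, 5).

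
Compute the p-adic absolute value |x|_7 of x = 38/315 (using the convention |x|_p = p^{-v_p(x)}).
|38/315|_7 = 7

Step 1 — compute v_7(x) by factoring powers of 7 out of the numerator and denominator: v_7(38/315) = -1. Step 2 — apply |x|_p = p^{-v_p(x)} = 7^{1} = 7.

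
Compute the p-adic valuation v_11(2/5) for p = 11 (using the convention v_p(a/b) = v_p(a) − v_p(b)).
v_11(2/5) = 0

Factor powers of 11 from the numerator and denominator of the reduced fraction: 2 = 11^0 · 2 and 5 = 11^0 · 5. Apply v_p(a/b) = v_p(a) − v_p(b): v_11(2/5) = 0 − 0 = 0.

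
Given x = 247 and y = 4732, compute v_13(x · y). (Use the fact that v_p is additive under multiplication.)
v_13(1168804) = 3

v_p(x) = 1 (factor: 247 = 13^1 · 19); v_p(y) = 2 (factor: 4732 = 13^2 · 28). Additivity: v_p(xy) = v_p(x) + v_p(y) = 1 + 2 = 3. (Direct check: xy = 1168804 = 13^3 · (532).)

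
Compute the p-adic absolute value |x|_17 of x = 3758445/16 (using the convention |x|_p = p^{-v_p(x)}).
|3758445/16|_17 = 1/83521

Step 1 — compute v_17(x) by factoring powers of 17 out of the numerator and denominator: v_17(3758445/16) = 4. Step 2 — apply |x|_p = p^{-v_p(x)} = 17^{-4} = 1/83521.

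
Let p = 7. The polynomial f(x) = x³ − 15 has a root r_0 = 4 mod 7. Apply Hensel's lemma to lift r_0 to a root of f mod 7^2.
r_1 = 4 (mod 49)

Hensel: r_{i+1} = r_i − f(r_i)/f′(r_i) mod 7^{i+2}, where f′(x) = 3x². Iterate:
  r_0 = 4 (mod 7)
  r_1 = 4 (mod 49)
Final: r = 4 with f(r) ≡ 0 mod 7^2.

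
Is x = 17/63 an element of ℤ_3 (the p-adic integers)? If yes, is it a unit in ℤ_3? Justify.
x ∉ ℤ_3 (v_3(x) = -2 < 0)

ℤ_3 = {x ∈ ℚ_3 : v_3(x) ≥ 0} and ℤ_3^× = {x ∈ ℤ_3 : v_3(x) = 0}. Here v_3(17/63) = v_3(num) − v_3(den) = -2; compare against these criteria.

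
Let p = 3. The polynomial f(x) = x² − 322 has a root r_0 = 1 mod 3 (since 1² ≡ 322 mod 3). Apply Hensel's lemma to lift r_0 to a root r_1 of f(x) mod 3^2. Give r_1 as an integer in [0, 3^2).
r_1 = 4 (mod 9)

Hensel's recurrence: r_{i+1} = r_i − f(r_i)·(f′(r_i))^{-1} mod 3^{i+2}, with f′(x) = 2x. Iterate:
  r_0 = 1 (mod 3)
  r_1 = 4 (mod 9)
Final: r_1 = 4, and one checks f(r_1) ≡ 0 mod 3^2.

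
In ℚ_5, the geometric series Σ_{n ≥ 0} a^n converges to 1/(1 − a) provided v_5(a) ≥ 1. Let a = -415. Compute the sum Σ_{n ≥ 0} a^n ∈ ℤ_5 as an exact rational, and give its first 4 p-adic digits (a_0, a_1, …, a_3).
Σ a^n = 1/(1 − a) = 1/416;  first 4 digits = (1, 2, 2, 2)

v_5(a) = 1 ≥ 1, so the series converges in ℤ_5 to 1/(1 − a) = 1/(1 − (-415)) = 1/416. Expand this rational in ℤ_5: compute digits iteratively via d_i = x_i mod 5, x_{i+1} = (x_i − d_i)/5. The first 4 digits are (1, 2, 2, 2).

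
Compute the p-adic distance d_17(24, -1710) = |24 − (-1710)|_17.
d_17(24, -1710) = 1/289

Step 1 — x − y = 24 − (-1710) = 1734. Step 2 — v_17(1734) = 2 (factor: 1734 = (17^2 · 6); the sign does not affect v_p). Step 3 — |x − y|_17 = 17^{-2} = 1/289.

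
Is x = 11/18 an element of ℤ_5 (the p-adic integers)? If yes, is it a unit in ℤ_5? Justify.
x ∈ ℤ_5^× (unit); v_5(x) = 0

ℤ_5 = {x ∈ ℚ_5 : v_5(x) ≥ 0} and ℤ_5^× = {x ∈ ℤ_5 : v_5(x) = 0}. Here v_5(11/18) = v_5(num) − v_5(den) = 0; compare against these criteria.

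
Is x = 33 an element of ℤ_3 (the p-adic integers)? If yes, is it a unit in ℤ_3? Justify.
x ∈ ℤ_3 but not a unit; v_3(x) = 1 > 0

ℤ_3 = {x ∈ ℚ_3 : v_3(x) ≥ 0} and ℤ_3^× = {x ∈ ℤ_3 : v_3(x) = 0}. Here v_3(33) = v_3(num) − v_3(den) = 1; compare against these criteria.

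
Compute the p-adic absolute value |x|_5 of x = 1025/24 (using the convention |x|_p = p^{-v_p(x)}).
|1025/24|_5 = 1/25

Step 1 — compute v_5(x) by factoring powers of 5 out of the numerator and denominator: v_5(1025/24) = 2. Step 2 — apply |x|_p = p^{-v_p(x)} = 5^{-2} = 1/25.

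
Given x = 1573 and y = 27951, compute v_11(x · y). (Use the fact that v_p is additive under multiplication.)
v_11(43966923) = 5

v_p(x) = 2 (factor: 1573 = 11^2 · 13); v_p(y) = 3 (factor: 27951 = 11^3 · 21). Additivity: v_p(xy) = v_p(x) + v_p(y) = 2 + 3 = 5. (Direct check: xy = 43966923 = 11^5 · (273).)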